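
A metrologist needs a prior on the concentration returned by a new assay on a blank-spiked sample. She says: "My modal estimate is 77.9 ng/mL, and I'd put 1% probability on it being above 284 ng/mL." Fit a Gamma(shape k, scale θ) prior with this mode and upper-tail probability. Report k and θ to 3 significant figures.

Gamma(k,θ) with k>1 has mode (k−1)θ, so θ = 77.9/(k−1).
Need P(X < 284) = 0.99 with θ tied to k this way. Start at k = 2, θ = 77.9: P(X<284) ≈ 0.879.
Too low — raise k to concentrate. Iterating converges to k ≈ 3.56.
Then θ = 77.9/(3.56−1) ≈ 30.4.

k ≈ 3.56, θ ≈ 30.4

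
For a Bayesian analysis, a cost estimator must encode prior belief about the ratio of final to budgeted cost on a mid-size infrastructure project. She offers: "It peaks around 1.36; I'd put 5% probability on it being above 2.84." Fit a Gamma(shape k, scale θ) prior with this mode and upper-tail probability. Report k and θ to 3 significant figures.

Gamma(k,θ) with k>1 has mode (k−1)θ, so θ = 1.36/(k−1).
Need P(X < 2.84) = 0.95 with θ tied to k this way. Start at k = 2, θ = 1.36: P(X<2.84) ≈ 0.617.
Too low — raise k to concentrate. Iterating converges to k ≈ 6.1.
Then θ = 1.36/(6.1−1) ≈ 0.267.

k ≈ 6.1, θ ≈ 0.267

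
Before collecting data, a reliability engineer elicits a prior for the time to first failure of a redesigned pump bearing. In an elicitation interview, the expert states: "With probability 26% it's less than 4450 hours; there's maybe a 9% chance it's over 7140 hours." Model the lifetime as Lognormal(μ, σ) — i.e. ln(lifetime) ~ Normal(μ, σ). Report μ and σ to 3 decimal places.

If T ~ Lognormal(μ,σ) then ln T ~ Normal(μ,σ), so the p-quantile of ln T is μ + z_p·σ.
ln(4450) = 8.401 and ln(7140) = 8.873; z_{0.26} = -0.6433, z_{0.91} = 1.341.
σ = (8.873 − 8.401)/(1.341 − (-0.6433)) = 0.238.
μ = 8.401 − (-0.6433)·0.238 = 8.554.

μ ≈ 8.554, σ ≈ 0.238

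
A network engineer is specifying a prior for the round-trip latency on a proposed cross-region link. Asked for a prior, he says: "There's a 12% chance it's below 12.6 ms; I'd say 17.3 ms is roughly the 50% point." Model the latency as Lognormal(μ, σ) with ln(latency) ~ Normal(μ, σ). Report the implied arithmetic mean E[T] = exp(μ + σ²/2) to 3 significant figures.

E[T] ≈ 17.9 ms

If T ~ Lognormal(μ,σ) then ln T ~ Normal(μ,σ), so the p-quantile of ln T is μ + z_p·σ.
ln(12.6) = 2.534 and ln(17.3) = 2.851; z_{0.12} = -1.175, z_{0.5} = 0.
σ = (2.851 − 2.534)/(0 − (-1.175)) = 0.270.
μ = 2.534 − (-1.175)·0.270 = 2.851.
E[T] = exp(μ + σ²/2) = exp(2.851 + 0.0364) = 17.9 ms.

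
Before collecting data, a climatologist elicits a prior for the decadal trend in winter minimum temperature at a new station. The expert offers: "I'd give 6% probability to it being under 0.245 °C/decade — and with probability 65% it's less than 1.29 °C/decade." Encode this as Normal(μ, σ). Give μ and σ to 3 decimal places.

μ = 1.082, σ = 0.539

For Normal(μ,σ), the p-quantile is μ + z_p·σ. Here z_{0.06} = -1.555, z_{0.65} = 0.3853.
So 0.245 = μ − 1.555σ and 1.29 = μ + 0.3853σ.
Subtracting: σ = (1.29 − 0.245)/(0.3853 − (-1.555)) = 0.539.
Then μ = 0.245 − (-1.555)·0.539 = 1.082.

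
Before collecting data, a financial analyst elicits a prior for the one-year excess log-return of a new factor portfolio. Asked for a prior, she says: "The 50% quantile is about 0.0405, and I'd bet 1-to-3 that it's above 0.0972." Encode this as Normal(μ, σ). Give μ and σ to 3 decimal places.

μ = 0.041, σ = 0.084

The p-quantile of Normal(μ,σ) is μ + z_p·σ, with z_{0.5} = 0 and z_{0.75} = 0.6745.
Eliminate σ: μ = (z₂·x₁ − z₁·x₂)/(z₂ − z₁) = (0.6745·0.0405 − (0)·0.0972)/0.6745 = 0.041.
Then σ = (x₂ − x₁)/(z₂ − z₁) = (0.0972 − 0.0405)/0.6745 = 0.084.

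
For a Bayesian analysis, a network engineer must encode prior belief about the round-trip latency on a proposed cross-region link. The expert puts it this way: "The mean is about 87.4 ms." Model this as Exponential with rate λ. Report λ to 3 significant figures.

Exponential mean = 1/λ, so λ = 1/87.4 = 0.0114.

λ ≈ 0.0114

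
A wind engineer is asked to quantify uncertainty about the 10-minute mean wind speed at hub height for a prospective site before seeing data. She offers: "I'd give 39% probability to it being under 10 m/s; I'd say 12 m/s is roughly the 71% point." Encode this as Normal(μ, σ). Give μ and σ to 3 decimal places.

μ = 10.671, σ = 2.402

The p-quantile of Normal(μ,σ) is μ + z_p·σ, with z_{0.39} = -0.2793 and z_{0.71} = 0.5534.
Eliminate σ: μ = (z₂·x₁ − z₁·x₂)/(z₂ − z₁) = (0.5534·10 − (-0.2793)·12)/0.8327 = 10.671.
Then σ = (x₂ − x₁)/(z₂ − z₁) = (12 − 10)/0.8327 = 2.402.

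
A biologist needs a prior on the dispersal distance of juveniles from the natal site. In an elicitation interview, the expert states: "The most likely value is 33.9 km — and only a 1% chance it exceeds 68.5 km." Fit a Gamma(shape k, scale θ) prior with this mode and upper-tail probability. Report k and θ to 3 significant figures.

Gamma(k,θ) with k>1 has mode (k−1)θ, so θ = 33.9/(k−1).
Need P(X < 68.5) = 0.99 with θ tied to k this way. Start at k = 2, θ = 33.9: P(X<68.5) ≈ 0.600.
Too low — raise k to concentrate. Iterating converges to k ≈ 10.9.
Then θ = 33.9/(10.9−1) ≈ 3.42.

k ≈ 10.9, θ ≈ 3.42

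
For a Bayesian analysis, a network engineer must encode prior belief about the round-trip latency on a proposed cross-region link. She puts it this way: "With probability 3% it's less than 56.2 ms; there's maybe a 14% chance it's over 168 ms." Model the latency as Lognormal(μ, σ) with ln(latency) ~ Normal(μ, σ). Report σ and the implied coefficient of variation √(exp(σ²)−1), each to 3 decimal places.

σ ≈ 0.370, CV ≈ 0.383

If T ~ Lognormal(μ,σ) then ln T ~ Normal(μ,σ), so the p-quantile of ln T is μ + z_p·σ.
ln(56.2) = 4.029 and ln(168) = 5.124; z_{0.03} = -1.881, z_{0.86} = 1.08.
σ = (5.124 − 4.029)/(1.08 − (-1.881)) = 0.370.
μ = 4.029 − (-1.881)·0.370 = 4.724.
CV = √(exp(σ²)−1) = √(exp(0.1368)−1) = 0.383.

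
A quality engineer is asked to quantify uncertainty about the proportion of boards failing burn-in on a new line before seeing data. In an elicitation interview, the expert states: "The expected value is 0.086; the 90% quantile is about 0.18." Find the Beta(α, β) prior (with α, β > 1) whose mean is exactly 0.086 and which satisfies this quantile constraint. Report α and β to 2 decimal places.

α ≈ 1.36, β ≈ 14.45

With mean 0.086 fixed, write α = 0.086s, β = 0.914s where s = α+β.
Need P(θ < 0.18) = 0.9 under Beta(0.086s, 0.914s). Normal approximation: (q−m)/√(m(1−m)/s) ≈ z_{0.9} = 1.28, so s ≈ 0.086·0.914·(1.28)²/(0.18−0.086)² = 14.6.
At s = 14.6: P(θ<0.18) ≈ 0.894. Adjusting to match 0.9 gives s ≈ 15.81.
So α = 0.086·15.81 ≈ 1.36, β = 0.914·15.81 ≈ 14.45.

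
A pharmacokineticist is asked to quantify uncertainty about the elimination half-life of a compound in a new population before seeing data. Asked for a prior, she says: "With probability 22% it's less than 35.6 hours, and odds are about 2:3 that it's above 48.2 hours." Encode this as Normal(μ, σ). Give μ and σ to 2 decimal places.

For Normal(μ,σ), the p-quantile is μ + z_p·σ. Here z_{0.22} = -0.7722, z_{0.6} = 0.2533.
So 35.6 = μ − 0.7722σ and 48.2 = μ + 0.2533σ.
Subtracting: σ = (48.2 − 35.6)/(0.2533 − (-0.7722)) = 12.29.
Then μ = 35.6 − (-0.7722)·12.29 = 45.09.

μ = 45.09, σ = 12.29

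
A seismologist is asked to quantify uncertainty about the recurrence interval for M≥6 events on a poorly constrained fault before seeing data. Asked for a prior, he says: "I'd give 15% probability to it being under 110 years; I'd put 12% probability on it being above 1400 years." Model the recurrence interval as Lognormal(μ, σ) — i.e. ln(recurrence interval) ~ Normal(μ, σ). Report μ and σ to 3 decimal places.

If T ~ Lognormal(μ,σ) then ln T ~ Normal(μ,σ), so the p-quantile of ln T is μ + z_p·σ.
ln(110) = 4.7 and ln(1400) = 7.244; z_{0.15} = -1.036, z_{0.88} = 1.175.
σ = (7.244 − 4.7)/(1.175 − (-1.036)) = 1.150.
μ = 4.7 − (-1.036)·1.150 = 5.893.

μ ≈ 5.893, σ ≈ 1.150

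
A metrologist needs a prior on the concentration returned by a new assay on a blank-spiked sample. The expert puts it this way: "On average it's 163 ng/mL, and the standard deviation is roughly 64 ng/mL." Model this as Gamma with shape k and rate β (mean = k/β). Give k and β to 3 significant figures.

k ≈ 6.49, β ≈ 0.0398

For Gamma(k, rate β): mean = k/β, variance = k/β², so CV = 1/√k.
CV = SD/mean = 64/163 = 0.3926, hence k = 1/CV² = 6.49.
Then β = k/mean = 6.49/163 = 0.0398.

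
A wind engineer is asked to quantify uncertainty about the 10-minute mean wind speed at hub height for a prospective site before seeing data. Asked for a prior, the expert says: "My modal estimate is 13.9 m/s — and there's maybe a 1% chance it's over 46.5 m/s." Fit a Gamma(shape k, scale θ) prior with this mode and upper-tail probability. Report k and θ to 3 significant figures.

Gamma(k,θ) with k>1 has mode (k−1)θ, so θ = 13.9/(k−1).
Need P(X < 46.5) = 0.99 with θ tied to k this way. Start at k = 2, θ = 13.9: P(X<46.5) ≈ 0.847.
Too low — raise k to concentrate. Iterating converges to k ≈ 4.01.
Then θ = 13.9/(4.01−1) ≈ 4.63.

k ≈ 4.01, θ ≈ 4.63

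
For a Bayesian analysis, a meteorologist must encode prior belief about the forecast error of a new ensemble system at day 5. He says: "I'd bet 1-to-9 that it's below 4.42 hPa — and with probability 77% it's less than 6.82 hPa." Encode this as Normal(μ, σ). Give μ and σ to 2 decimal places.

μ = 5.94, σ = 1.19

The p-quantile of Normal(μ,σ) is μ + z_p·σ, with z_{0.1} = -1.282 and z_{0.77} = 0.7388.
Eliminate σ: μ = (z₂·x₁ − z₁·x₂)/(z₂ − z₁) = (0.7388·4.42 − (-1.282)·6.82)/2.02 = 5.94.
Then σ = (x₂ − x₁)/(z₂ − z₁) = (6.82 − 4.42)/2.02 = 1.19.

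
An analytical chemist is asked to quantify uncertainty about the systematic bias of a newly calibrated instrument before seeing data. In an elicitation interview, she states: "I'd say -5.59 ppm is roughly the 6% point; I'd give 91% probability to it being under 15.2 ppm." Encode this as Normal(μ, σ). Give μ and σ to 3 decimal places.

For Normal(μ,σ), the p-quantile is μ + z_p·σ. Here z_{0.06} = -1.555, z_{0.91} = 1.341.
So -5.59 = μ − 1.555σ and 15.2 = μ + 1.341σ.
Subtracting: σ = (15.2 − -5.59)/(1.341 − (-1.555)) = 7.180.
Then μ = -5.59 − (-1.555)·7.180 = 5.573.

μ = 5.573, σ = 7.180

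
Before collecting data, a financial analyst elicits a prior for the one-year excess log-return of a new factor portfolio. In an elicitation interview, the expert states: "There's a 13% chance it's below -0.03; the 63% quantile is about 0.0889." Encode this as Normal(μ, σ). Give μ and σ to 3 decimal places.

μ = 0.062, σ = 0.082

The p-quantile of Normal(μ,σ) is μ + z_p·σ, with z_{0.13} = -1.126 and z_{0.63} = 0.3319.
Eliminate σ: μ = (z₂·x₁ − z₁·x₂)/(z₂ − z₁) = (0.3319·-0.03 − (-1.126)·0.0889)/1.458 = 0.062.
Then σ = (x₂ − x₁)/(z₂ − z₁) = (0.0889 − -0.03)/1.458 = 0.082.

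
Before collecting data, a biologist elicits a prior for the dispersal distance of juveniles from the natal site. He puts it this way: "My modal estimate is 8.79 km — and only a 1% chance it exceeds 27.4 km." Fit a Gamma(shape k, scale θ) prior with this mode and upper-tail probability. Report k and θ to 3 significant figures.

Gamma(k,θ) with k>1 has mode (k−1)θ, so θ = 8.79/(k−1).
Need P(X < 27.4) = 0.99 with θ tied to k this way. Start at k = 2, θ = 8.79: P(X<27.4) ≈ 0.818.
Too low — raise k to concentrate. Iterating converges to k ≈ 4.45.
Then θ = 8.79/(4.45−1) ≈ 2.55.

k ≈ 4.45, θ ≈ 2.55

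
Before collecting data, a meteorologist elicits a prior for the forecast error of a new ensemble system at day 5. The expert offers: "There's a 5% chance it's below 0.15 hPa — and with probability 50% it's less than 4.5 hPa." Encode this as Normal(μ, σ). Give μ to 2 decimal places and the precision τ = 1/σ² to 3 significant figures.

For Normal(μ,σ), the p-quantile is μ + z_p·σ. Here z_{0.05} = -1.645, z_{0.5} = 0.
So 0.15 = μ − 1.645σ and 4.5 = μ + 0σ.
Subtracting: σ = (4.5 − 0.15)/(0 − (-1.645)) = 2.64.
Then μ = 0.15 − (-1.645)·2.64 = 4.50.
Precision τ = 1/σ² = 1/2.645² = 0.143.

μ = 4.50, τ = 0.143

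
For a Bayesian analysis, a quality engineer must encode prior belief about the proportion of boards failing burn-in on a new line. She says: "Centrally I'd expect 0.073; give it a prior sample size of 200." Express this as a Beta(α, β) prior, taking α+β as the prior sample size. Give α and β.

Under the effective-sample-size interpretation, Beta(α, β) has prior mean α/(α+β) and prior sample size α+β.
So α+β = 200 and α/(α+β) = 0.073, giving α = 0.073·200 = 14.6 and β = 200 − 14.6 = 185.4.

α = 14.6, β = 185.4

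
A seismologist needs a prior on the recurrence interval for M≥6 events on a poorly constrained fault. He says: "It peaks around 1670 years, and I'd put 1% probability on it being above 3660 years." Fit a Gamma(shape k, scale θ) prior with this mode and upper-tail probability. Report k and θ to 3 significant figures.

k ≈ 8.84, θ ≈ 213

Gamma(k,θ) with k>1 has mode (k−1)θ, so θ = 1670/(k−1).
Need P(X < 3660) = 0.99 with θ tied to k this way. Start at k = 2, θ = 1670: P(X<3660) ≈ 0.643.
Too low — raise k to concentrate. Iterating converges to k ≈ 8.84.
Then θ = 1670/(8.84−1) ≈ 213.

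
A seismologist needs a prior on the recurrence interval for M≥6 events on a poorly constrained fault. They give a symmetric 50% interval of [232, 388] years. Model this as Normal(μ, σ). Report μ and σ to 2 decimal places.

A symmetric 50% interval runs μ ± z·σ with z = 0.6745.
Half-width = 78, so σ = 78/0.6745 = 115.64.
μ is the interval midpoint, 310.00.

μ = 310.00, σ = 115.64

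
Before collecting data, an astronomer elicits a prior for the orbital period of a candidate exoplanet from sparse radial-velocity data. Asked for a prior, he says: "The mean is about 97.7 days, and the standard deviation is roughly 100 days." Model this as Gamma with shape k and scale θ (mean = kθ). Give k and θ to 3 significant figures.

For Gamma(k, scale θ): mean = kθ, variance = kθ², so CV = 1/√k.
CV = SD/mean = 100/97.7 = 1.024, hence k = 1/CV² = 0.955.
Then θ = mean/k = 97.7/0.955 = 102.

k ≈ 0.955, θ ≈ 102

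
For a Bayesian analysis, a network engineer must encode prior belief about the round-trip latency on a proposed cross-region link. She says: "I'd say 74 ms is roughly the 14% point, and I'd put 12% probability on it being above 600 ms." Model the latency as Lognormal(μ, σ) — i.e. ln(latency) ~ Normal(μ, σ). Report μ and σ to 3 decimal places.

μ ≈ 5.307, σ ≈ 0.928

If T ~ Lognormal(μ,σ) then ln T ~ Normal(μ,σ), so the p-quantile of ln T is μ + z_p·σ.
ln(74) = 4.304 and ln(600) = 6.397; z_{0.14} = -1.08, z_{0.88} = 1.175.
σ = (6.397 − 4.304)/(1.175 − (-1.08)) = 0.928.
μ = 4.304 − (-1.08)·0.928 = 5.307.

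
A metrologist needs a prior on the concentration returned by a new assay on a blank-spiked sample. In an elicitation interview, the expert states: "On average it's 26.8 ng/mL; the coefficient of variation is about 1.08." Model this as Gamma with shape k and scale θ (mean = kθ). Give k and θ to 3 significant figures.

k ≈ 0.857, θ ≈ 31.3

For Gamma(k, scale θ): mean = kθ, variance = kθ², so CV = 1/√k.
CV = 1.08, hence k = 1/CV² = 0.857.
Then θ = mean/k = 26.8/0.857 = 31.3.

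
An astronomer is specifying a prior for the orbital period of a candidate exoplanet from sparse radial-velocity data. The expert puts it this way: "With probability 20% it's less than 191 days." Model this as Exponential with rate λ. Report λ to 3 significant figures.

λ ≈ 0.00117

P(T < 191.0) = 1 − e^(−λ·191.0) = 0.2, so λ = −ln(1−0.2)/191.0 = −ln(0.8)/191.0 = 0.00117.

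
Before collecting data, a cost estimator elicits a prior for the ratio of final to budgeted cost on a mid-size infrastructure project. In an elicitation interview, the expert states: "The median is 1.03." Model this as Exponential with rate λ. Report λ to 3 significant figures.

Exponential median = ln 2 / λ, so λ = ln 2 / 1.03 = 0.673.

λ ≈ 0.673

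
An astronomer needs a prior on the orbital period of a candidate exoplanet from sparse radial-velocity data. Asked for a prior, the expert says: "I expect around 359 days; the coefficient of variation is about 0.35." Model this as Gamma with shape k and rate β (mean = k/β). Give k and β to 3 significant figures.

For Gamma(k, rate β): mean = k/β, variance = k/β², so CV = 1/√k.
CV = 0.35, hence k = 1/CV² = 8.16.
Then β = k/mean = 8.16/359 = 0.0227.

k ≈ 8.16, β ≈ 0.0227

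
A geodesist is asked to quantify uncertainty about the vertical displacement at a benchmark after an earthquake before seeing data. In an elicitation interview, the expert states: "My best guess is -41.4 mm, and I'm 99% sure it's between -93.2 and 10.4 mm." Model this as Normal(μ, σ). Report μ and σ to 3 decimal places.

A symmetric 99% interval runs μ ± z·σ with z = 2.576.
Half-width = 51.8, so σ = 51.8/2.576 = 20.110.
μ is the stated best guess, -41.400.

μ = -41.400, σ = 20.110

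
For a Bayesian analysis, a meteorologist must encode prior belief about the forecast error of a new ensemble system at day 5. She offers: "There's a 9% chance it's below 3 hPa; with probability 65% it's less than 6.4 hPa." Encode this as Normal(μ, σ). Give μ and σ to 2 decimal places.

For Normal(μ,σ), the p-quantile is μ + z_p·σ. Here z_{0.09} = -1.341, z_{0.65} = 0.3853.
So 3 = μ − 1.341σ and 6.4 = μ + 0.3853σ.
Subtracting: σ = (6.4 − 3)/(0.3853 − (-1.341)) = 1.97.
Then μ = 3 − (-1.341)·1.97 = 5.64.

μ = 5.64, σ = 1.97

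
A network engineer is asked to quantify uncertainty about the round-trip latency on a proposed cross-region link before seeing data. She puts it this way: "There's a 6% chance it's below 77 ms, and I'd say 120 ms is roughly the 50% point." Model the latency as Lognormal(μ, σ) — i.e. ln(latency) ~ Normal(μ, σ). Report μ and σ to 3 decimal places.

μ ≈ 4.787, σ ≈ 0.285

If T ~ Lognormal(μ,σ) then ln T ~ Normal(μ,σ), so the p-quantile of ln T is μ + z_p·σ.
ln(77) = 4.344 and ln(120) = 4.787; z_{0.06} = -1.555, z_{0.5} = 0.
σ = (4.787 − 4.344)/(0 − (-1.555)) = 0.285.
μ = 4.344 − (-1.555)·0.285 = 4.787.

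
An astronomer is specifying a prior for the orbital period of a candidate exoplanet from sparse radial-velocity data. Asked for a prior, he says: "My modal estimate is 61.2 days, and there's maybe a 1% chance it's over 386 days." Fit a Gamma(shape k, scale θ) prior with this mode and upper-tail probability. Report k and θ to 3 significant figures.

k ≈ 2.07, θ ≈ 57

Gamma(k,θ) with k>1 has mode (k−1)θ, so θ = 61.2/(k−1).
Need P(X < 386) = 0.99 with θ tied to k this way. Start at k = 2, θ = 61.2: P(X<386) ≈ 0.987.
Too low — raise k to concentrate. Iterating converges to k ≈ 2.07.
Then θ = 61.2/(2.07−1) ≈ 57.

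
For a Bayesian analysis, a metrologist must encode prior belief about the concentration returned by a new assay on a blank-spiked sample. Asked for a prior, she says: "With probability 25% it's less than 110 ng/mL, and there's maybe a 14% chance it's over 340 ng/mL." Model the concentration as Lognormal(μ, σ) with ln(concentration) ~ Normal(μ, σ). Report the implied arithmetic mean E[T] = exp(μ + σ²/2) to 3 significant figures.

If T ~ Lognormal(μ,σ) then ln T ~ Normal(μ,σ), so the p-quantile of ln T is μ + z_p·σ.
ln(110) = 4.7 and ln(340) = 5.829; z_{0.25} = -0.6745, z_{0.86} = 1.08.
σ = (5.829 − 4.7)/(1.08 − (-0.6745)) = 0.643.
μ = 4.7 − (-0.6745)·0.643 = 5.134.
E[T] = exp(μ + σ²/2) = exp(5.134 + 0.2068) = 209 ng/mL.

E[T] ≈ 209 ng/mL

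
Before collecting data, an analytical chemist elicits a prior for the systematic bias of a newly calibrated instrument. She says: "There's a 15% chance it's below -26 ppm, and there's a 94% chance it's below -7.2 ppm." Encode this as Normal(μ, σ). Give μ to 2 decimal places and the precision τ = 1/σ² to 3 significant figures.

For Normal(μ,σ), the p-quantile is μ + z_p·σ. Here z_{0.15} = -1.036, z_{0.94} = 1.555.
So -26 = μ − 1.036σ and -7.2 = μ + 1.555σ.
Subtracting: σ = (-7.2 − -26)/(1.555 − (-1.036)) = 7.26.
Then μ = -26 − (-1.036)·7.26 = -18.48.
Precision τ = 1/σ² = 1/7.255² = 0.019.

μ = -18.48, τ = 0.019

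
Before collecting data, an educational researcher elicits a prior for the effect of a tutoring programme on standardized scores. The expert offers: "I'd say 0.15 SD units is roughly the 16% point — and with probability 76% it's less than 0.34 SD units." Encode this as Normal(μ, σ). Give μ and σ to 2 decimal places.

μ = 0.26, σ = 0.11

The p-quantile of Normal(μ,σ) is μ + z_p·σ, with z_{0.16} = -0.9945 and z_{0.76} = 0.7063.
Eliminate σ: μ = (z₂·x₁ − z₁·x₂)/(z₂ − z₁) = (0.7063·0.15 − (-0.9945)·0.34)/1.701 = 0.26.
Then σ = (x₂ − x₁)/(z₂ − z₁) = (0.34 − 0.15)/1.701 = 0.11.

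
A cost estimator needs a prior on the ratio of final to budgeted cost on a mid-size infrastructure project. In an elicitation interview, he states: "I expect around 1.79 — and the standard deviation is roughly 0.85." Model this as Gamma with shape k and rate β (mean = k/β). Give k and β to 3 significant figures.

k ≈ 4.43, β ≈ 2.48

For Gamma(k, rate β): mean = k/β, variance = k/β², so CV = 1/√k.
CV = SD/mean = 0.85/1.79 = 0.4749, hence k = 1/CV² = 4.43.
Then β = k/mean = 4.43/1.79 = 2.48.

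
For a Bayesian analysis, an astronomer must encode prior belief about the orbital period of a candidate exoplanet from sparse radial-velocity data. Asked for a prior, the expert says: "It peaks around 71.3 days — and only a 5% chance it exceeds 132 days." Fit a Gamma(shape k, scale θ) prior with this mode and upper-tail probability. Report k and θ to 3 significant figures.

Gamma(k,θ) with k>1 has mode (k−1)θ, so θ = 71.3/(k−1).
Need P(X < 132) = 0.95 with θ tied to k this way. Start at k = 2, θ = 71.3: P(X<132) ≈ 0.552.
Too low — raise k to concentrate. Iterating converges to k ≈ 8.34.
Then θ = 71.3/(8.34−1) ≈ 9.72.

k ≈ 8.34, θ ≈ 9.72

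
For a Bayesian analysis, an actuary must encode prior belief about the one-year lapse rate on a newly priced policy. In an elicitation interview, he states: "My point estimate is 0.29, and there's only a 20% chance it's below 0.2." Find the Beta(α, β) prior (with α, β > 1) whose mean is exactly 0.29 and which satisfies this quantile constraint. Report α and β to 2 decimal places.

α ≈ 5.41, β ≈ 13.25

With mean 0.29 fixed, write α = 0.29s, β = 0.71s where s = α+β.
Need P(θ < 0.2) = 0.2 under Beta(0.29s, 0.71s). Normal approximation: (q−m)/√(m(1−m)/s) ≈ z_{0.2} = -0.842, so s ≈ 0.29·0.71·(-0.842)²/(0.2−0.29)² = 18.0.
At s = 18.0: P(θ<0.2) ≈ 0.205. Adjusting to match 0.2 gives s ≈ 18.66.
So α = 0.29·18.66 ≈ 5.41, β = 0.71·18.66 ≈ 13.25.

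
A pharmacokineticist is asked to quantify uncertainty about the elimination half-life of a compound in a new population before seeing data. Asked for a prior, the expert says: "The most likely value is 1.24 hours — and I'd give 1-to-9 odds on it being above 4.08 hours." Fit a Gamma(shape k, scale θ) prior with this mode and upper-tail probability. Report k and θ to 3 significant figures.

k ≈ 2.33, θ ≈ 0.933

Gamma(k,θ) with k>1 has mode (k−1)θ, so θ = 1.24/(k−1).
Need P(X < 4.08) = 0.9 with θ tied to k this way. Start at k = 2, θ = 1.24: P(X<4.08) ≈ 0.840.
Too low — raise k to concentrate. Iterating converges to k ≈ 2.33.
Then θ = 1.24/(2.33−1) ≈ 0.933.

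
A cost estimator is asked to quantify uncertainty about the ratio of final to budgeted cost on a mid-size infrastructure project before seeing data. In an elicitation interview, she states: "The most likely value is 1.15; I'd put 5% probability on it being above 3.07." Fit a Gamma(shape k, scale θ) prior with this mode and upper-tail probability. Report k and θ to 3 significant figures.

k ≈ 3.79, θ ≈ 0.412

Gamma(k,θ) with k>1 has mode (k−1)θ, so θ = 1.15/(k−1).
Need P(X < 3.07) = 0.95 with θ tied to k this way. Start at k = 2, θ = 1.15: P(X<3.07) ≈ 0.746.
Too low — raise k to concentrate. Iterating converges to k ≈ 3.79.
Then θ = 1.15/(3.79−1) ≈ 0.412.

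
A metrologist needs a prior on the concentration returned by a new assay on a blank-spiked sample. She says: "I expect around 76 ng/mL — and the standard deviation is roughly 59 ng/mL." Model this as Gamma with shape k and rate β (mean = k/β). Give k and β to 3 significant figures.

For Gamma(k, rate β): mean = k/β, variance = k/β², so CV = 1/√k.
CV = SD/mean = 59/76 = 0.7763, hence k = 1/CV² = 1.66.
Then β = k/mean = 1.66/76 = 0.0218.

k ≈ 1.66, β ≈ 0.0218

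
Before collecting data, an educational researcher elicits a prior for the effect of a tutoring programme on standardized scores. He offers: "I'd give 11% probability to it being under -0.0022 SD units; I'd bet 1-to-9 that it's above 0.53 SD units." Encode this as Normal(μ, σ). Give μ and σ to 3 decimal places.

μ = 0.258, σ = 0.212

The p-quantile of Normal(μ,σ) is μ + z_p·σ, with z_{0.11} = -1.227 and z_{0.9} = 1.282.
Eliminate σ: μ = (z₂·x₁ − z₁·x₂)/(z₂ − z₁) = (1.282·-0.0022 − (-1.227)·0.53)/2.508 = 0.258.
Then σ = (x₂ − x₁)/(z₂ − z₁) = (0.53 − -0.0022)/2.508 = 0.212.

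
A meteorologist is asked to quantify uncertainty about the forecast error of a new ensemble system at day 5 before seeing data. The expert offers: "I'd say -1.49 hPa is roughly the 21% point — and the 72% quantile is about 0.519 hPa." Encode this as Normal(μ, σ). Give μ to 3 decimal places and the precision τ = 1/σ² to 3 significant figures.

For Normal(μ,σ), the p-quantile is μ + z_p·σ. Here z_{0.21} = -0.8064, z_{0.72} = 0.5828.
So -1.49 = μ − 0.8064σ and 0.519 = μ + 0.5828σ.
Subtracting: σ = (0.519 − -1.49)/(0.5828 − (-0.8064)) = 1.446.
Then μ = -1.49 − (-0.8064)·1.446 = -0.324.
Precision τ = 1/σ² = 1/1.446² = 0.478.

μ = -0.324, τ = 0.478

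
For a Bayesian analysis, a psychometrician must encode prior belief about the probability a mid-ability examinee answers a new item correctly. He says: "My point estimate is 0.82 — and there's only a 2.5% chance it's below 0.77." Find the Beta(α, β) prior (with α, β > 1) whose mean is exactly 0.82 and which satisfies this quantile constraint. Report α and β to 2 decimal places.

α ≈ 203.94, β ≈ 44.77

With mean 0.82 fixed, write α = 0.82s, β = 0.18s where s = α+β.
Need P(θ < 0.77) = 0.025 under Beta(0.82s, 0.18s). Normal approximation: (q−m)/√(m(1−m)/s) ≈ z_{0.025} = -1.96, so s ≈ 0.82·0.18·(-1.96)²/(0.77−0.82)² = 226.8.
At s = 226.8: P(θ<0.77) ≈ 0.030. Adjusting to match 0.025 gives s ≈ 248.71.
So α = 0.82·248.71 ≈ 203.94, β = 0.18·248.71 ≈ 44.77.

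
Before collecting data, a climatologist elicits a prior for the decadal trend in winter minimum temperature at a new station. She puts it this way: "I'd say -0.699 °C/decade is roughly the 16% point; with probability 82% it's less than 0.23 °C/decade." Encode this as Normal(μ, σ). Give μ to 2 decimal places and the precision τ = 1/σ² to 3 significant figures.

μ = -0.22, τ = 4.23

For Normal(μ,σ), the p-quantile is μ + z_p·σ. Here z_{0.16} = -0.9945, z_{0.82} = 0.9154.
So -0.699 = μ − 0.9945σ and 0.23 = μ + 0.9154σ.
Subtracting: σ = (0.23 − -0.699)/(0.9154 − (-0.9945)) = 0.49.
Then μ = -0.699 − (-0.9945)·0.49 = -0.22.
Precision τ = 1/σ² = 1/0.4864² = 4.23.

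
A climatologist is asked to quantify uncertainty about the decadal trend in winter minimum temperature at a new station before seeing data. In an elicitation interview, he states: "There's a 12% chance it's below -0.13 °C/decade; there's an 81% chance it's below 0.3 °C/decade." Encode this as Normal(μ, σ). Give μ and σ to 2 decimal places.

μ = 0.12, σ = 0.21

The p-quantile of Normal(μ,σ) is μ + z_p·σ, with z_{0.12} = -1.175 and z_{0.81} = 0.8779.
Eliminate σ: μ = (z₂·x₁ − z₁·x₂)/(z₂ − z₁) = (0.8779·-0.13 − (-1.175)·0.3)/2.053 = 0.12.
Then σ = (x₂ − x₁)/(z₂ − z₁) = (0.3 − -0.13)/2.053 = 0.21.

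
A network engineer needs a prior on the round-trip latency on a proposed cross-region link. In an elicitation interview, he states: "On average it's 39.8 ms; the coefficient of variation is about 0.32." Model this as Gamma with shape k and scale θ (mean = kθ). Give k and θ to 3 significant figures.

For Gamma(k, scale θ): mean = kθ, variance = kθ², so CV = 1/√k.
CV = 0.32, hence k = 1/CV² = 9.77.
Then θ = mean/k = 39.8/9.77 = 4.08.

k ≈ 9.77, θ ≈ 4.08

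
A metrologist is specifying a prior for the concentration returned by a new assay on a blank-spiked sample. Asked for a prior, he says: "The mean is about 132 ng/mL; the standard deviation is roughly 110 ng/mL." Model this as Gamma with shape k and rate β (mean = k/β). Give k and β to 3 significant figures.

k ≈ 1.44, β ≈ 0.0109

For Gamma(k, rate β): mean = k/β, variance = k/β², so CV = 1/√k.
CV = SD/mean = 110/132 = 0.8333, hence k = 1/CV² = 1.44.
Then β = k/mean = 1.44/132 = 0.0109.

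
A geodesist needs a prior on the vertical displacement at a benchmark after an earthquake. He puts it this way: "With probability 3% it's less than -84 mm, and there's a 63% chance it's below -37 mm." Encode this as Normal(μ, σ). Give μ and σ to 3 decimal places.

For Normal(μ,σ), the p-quantile is μ + z_p·σ. Here z_{0.03} = -1.881, z_{0.63} = 0.3319.
So -84 = μ − 1.881σ and -37 = μ + 0.3319σ.
Subtracting: σ = (-37 − -84)/(0.3319 − (-1.881)) = 21.242.
Then μ = -84 − (-1.881)·21.242 = -44.049.

μ = -44.049, σ = 21.242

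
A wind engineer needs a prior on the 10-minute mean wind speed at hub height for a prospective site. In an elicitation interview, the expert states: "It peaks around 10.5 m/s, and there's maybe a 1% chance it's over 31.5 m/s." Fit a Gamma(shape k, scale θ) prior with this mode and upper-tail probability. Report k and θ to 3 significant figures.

Gamma(k,θ) with k>1 has mode (k−1)θ, so θ = 10.5/(k−1).
Need P(X < 31.5) = 0.99 with θ tied to k this way. Start at k = 2, θ = 10.5: P(X<31.5) ≈ 0.801.
Too low — raise k to concentrate. Iterating converges to k ≈ 4.73.
Then θ = 10.5/(4.73−1) ≈ 2.82.

k ≈ 4.73, θ ≈ 2.82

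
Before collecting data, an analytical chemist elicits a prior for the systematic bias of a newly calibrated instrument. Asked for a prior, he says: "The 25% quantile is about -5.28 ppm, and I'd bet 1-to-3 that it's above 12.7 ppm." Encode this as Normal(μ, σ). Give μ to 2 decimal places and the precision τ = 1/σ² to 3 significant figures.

μ = 3.71, τ = 0.00563

For Normal(μ,σ), the p-quantile is μ + z_p·σ. Here z_{0.25} = -0.6745, z_{0.75} = 0.6745.
So -5.28 = μ − 0.6745σ and 12.7 = μ + 0.6745σ.
Subtracting: σ = (12.7 − -5.28)/(0.6745 − (-0.6745)) = 13.33.
Then μ = -5.28 − (-0.6745)·13.33 = 3.71.
Precision τ = 1/σ² = 1/13.33² = 0.00563.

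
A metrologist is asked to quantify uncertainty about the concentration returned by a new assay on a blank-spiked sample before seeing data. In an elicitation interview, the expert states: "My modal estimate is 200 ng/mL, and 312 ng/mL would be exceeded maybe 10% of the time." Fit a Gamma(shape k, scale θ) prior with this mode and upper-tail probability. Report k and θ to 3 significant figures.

Gamma(k,θ) with k>1 has mode (k−1)θ, so θ = 200/(k−1).
Need P(X < 312) = 0.9 with θ tied to k this way. Start at k = 2, θ = 200: P(X<312) ≈ 0.462.
Too low — raise k to concentrate. Iterating converges to k ≈ 10.5.
Then θ = 200/(10.5−1) ≈ 21.1.

k ≈ 10.5, θ ≈ 21.1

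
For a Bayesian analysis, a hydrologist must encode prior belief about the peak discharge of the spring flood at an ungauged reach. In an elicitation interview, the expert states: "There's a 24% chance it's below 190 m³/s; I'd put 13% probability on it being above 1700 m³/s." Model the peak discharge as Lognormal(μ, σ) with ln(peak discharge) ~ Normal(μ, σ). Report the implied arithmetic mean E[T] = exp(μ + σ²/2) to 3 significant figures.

E[T] ≈ 904 m³/s

If T ~ Lognormal(μ,σ) then ln T ~ Normal(μ,σ), so the p-quantile of ln T is μ + z_p·σ.
ln(190) = 5.247 and ln(1700) = 7.438; z_{0.24} = -0.7063, z_{0.87} = 1.126.
σ = (7.438 − 5.247)/(1.126 − (-0.7063)) = 1.196.
μ = 5.247 − (-0.7063)·1.196 = 6.092.
E[T] = exp(μ + σ²/2) = exp(6.092 + 0.7149) = 904 m³/s.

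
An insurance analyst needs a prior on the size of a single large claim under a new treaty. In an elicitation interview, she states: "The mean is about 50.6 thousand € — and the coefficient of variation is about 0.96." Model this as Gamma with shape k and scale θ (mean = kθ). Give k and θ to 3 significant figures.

For Gamma(k, scale θ): mean = kθ, variance = kθ², so CV = 1/√k.
CV = 0.96, hence k = 1/CV² = 1.09.
Then θ = mean/k = 50.6/1.09 = 46.6.

k ≈ 1.09, θ ≈ 46.6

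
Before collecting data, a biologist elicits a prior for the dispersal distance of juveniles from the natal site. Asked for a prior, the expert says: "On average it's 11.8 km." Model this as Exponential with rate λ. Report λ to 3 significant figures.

Exponential mean = 1/λ, so λ = 1/11.8 = 0.0847.

λ ≈ 0.0847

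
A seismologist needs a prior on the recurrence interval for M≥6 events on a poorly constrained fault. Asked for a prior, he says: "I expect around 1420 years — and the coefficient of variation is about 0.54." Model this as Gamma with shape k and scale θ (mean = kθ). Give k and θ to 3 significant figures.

For Gamma(k, scale θ): mean = kθ, variance = kθ², so CV = 1/√k.
CV = 0.54, hence k = 1/CV² = 3.43.
Then θ = mean/k = 1420/3.43 = 414.

k ≈ 3.43, θ ≈ 414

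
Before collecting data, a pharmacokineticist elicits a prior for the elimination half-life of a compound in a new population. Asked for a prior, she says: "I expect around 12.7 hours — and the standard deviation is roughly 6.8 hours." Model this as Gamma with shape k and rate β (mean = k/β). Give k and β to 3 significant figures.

k ≈ 3.49, β ≈ 0.275

For Gamma(k, rate β): mean = k/β, variance = k/β², so CV = 1/√k.
CV = SD/mean = 6.8/12.7 = 0.5354, hence k = 1/CV² = 3.49.
Then β = k/mean = 3.49/12.7 = 0.275.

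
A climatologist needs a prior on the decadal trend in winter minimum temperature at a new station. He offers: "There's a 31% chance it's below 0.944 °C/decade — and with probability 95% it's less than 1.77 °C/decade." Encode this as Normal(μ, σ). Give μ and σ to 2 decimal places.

For Normal(μ,σ), the p-quantile is μ + z_p·σ. Here z_{0.31} = -0.4959, z_{0.95} = 1.645.
So 0.944 = μ − 0.4959σ and 1.77 = μ + 1.645σ.
Subtracting: σ = (1.77 − 0.944)/(1.645 − (-0.4959)) = 0.39.
Then μ = 0.944 − (-0.4959)·0.39 = 1.14.

μ = 1.14, σ = 0.39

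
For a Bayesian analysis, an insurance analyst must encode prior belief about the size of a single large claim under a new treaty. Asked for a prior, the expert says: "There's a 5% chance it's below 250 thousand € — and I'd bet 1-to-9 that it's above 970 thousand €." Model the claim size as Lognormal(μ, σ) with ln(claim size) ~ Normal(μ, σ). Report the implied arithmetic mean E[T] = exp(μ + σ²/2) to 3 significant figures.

E[T] ≈ 596 thousand €

If T ~ Lognormal(μ,σ) then ln T ~ Normal(μ,σ), so the p-quantile of ln T is μ + z_p·σ.
ln(250) = 5.521 and ln(970) = 6.877; z_{0.05} = -1.645, z_{0.9} = 1.282.
σ = (6.877 − 5.521)/(1.282 − (-1.645)) = 0.463.
μ = 5.521 − (-1.645)·0.463 = 6.284.
E[T] = exp(μ + σ²/2) = exp(6.284 + 0.1073) = 596 thousand €.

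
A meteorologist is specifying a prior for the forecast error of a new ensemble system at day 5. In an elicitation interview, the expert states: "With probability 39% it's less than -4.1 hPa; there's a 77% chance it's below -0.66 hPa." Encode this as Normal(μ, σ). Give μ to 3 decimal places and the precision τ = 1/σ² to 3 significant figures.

μ = -3.156, τ = 0.0876

The p-quantile of Normal(μ,σ) is μ + z_p·σ, with z_{0.39} = -0.2793 and z_{0.77} = 0.7388.
Eliminate σ: μ = (z₂·x₁ − z₁·x₂)/(z₂ − z₁) = (0.7388·-4.1 − (-0.2793)·-0.66)/1.018 = -3.156.
Then σ = (x₂ − x₁)/(z₂ − z₁) = (-0.66 − -4.1)/1.018 = 3.379.
Precision τ = 1/σ² = 1/3.379² = 0.0876.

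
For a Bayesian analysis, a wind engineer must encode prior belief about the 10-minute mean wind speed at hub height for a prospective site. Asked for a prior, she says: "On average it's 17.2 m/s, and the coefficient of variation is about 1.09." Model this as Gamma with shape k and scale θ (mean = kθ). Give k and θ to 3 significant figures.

For Gamma(k, scale θ): mean = kθ, variance = kθ², so CV = 1/√k.
CV = 1.09, hence k = 1/CV² = 0.842.
Then θ = mean/k = 17.2/0.842 = 20.4.

k ≈ 0.842, θ ≈ 20.4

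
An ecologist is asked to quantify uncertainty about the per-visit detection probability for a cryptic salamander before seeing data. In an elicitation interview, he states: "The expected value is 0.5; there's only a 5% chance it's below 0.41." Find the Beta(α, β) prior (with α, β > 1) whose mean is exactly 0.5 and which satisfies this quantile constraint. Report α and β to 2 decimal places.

α ≈ 41.32, β ≈ 41.32

With mean 0.5 fixed, write α = 0.5s, β = 0.5s where s = α+β.
Need P(θ < 0.41) = 0.05 under Beta(0.5s, 0.5s). Normal approximation: (q−m)/√(m(1−m)/s) ≈ z_{0.05} = -1.64, so s ≈ 0.5·0.5·(-1.64)²/(0.41−0.5)² = 83.5.
At s = 83.5: P(θ<0.41) ≈ 0.049. Adjusting to match 0.05 gives s ≈ 82.64.
So α = 0.5·82.64 ≈ 41.32, β = 0.5·82.64 ≈ 41.32.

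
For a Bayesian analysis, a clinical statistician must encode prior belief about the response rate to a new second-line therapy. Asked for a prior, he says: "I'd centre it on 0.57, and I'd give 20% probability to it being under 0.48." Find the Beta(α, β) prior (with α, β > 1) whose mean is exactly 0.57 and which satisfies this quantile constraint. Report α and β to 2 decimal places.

α ≈ 12.12, β ≈ 9.14

With mean 0.57 fixed, write α = 0.57s, β = 0.43s where s = α+β.
Need P(θ < 0.48) = 0.2 under Beta(0.57s, 0.43s). Normal approximation: (q−m)/√(m(1−m)/s) ≈ z_{0.2} = -0.842, so s ≈ 0.57·0.43·(-0.842)²/(0.48−0.57)² = 21.4.
At s = 21.4: P(θ<0.48) ≈ 0.199. Adjusting to match 0.2 gives s ≈ 21.26.
So α = 0.57·21.26 ≈ 12.12, β = 0.43·21.26 ≈ 9.14.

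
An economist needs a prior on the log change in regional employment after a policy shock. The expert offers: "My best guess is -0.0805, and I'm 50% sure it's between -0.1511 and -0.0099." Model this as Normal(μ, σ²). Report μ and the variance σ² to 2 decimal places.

μ = -0.08, σ² = 0.01

A symmetric 50% interval runs μ ± z·σ with z = 0.6745.
Half-width = 0.0706, so σ = 0.0706/0.6745 = 0.105 and σ² = 0.01.
μ is the stated best guess, -0.08.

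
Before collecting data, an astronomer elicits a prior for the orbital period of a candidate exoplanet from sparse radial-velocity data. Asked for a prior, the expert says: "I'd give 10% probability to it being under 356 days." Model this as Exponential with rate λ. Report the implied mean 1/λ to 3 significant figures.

P(T < 356.0) = 1 − e^(−λ·356.0) = 0.1, so λ = −ln(1−0.1)/356.0 = −ln(0.9)/356.0 = 0.000296.
Mean = 1/λ = 3380 days.

mean ≈ 3380 days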